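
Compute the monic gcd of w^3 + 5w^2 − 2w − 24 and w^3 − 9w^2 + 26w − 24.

Euclidean algorithm in ℚ[w]:
  w^3 + 5w^2 − 2w − 24 = (w^3 − 9w^2 + 26w − 24) + (14w^2 − 28w)
  w^3 − 9w^2 + 26w − 24 = ((1/14)w − 1/2)(14w^2 − 28w) + (12w − 24)
  14w^2 − 28w = ((7/6)w)(12w − 24) + (0)
Last nonzero remainder: 12w − 24. Dividing through by 12 gives the monic gcd w − 2.

w − 2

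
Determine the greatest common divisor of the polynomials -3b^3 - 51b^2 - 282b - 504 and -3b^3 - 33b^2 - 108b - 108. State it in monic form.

b + 6

By polynomial division,
  -3b^3 - 51b^2 - 282b - 504 = (-3b^3 - 33b^2 - 108b - 108) + (-18b^2 - 174b - 396)
  -3b^3 - 33b^2 - 108b - 108 = ((1/6)b + 2/9)(-18b^2 - 174b - 396) + (-(10/3)b - 20)
  -18b^2 - 174b - 396 = ((27/5)b + 99/5)(-(10/3)b - 20) + (0)
Last nonzero remainder: -(10/3)b - 20. Dividing through by -10/3 gives the monic gcd b + 6.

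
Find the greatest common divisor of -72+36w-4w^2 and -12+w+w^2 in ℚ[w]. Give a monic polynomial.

-3+w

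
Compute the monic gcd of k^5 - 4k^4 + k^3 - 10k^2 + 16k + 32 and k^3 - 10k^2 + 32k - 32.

Euclidean algorithm in ℚ[k]:
  k^5 - 4k^4 + k^3 - 10k^2 + 16k + 32 = (k^2 + 6k + 29)(k^3 - 10k^2 + 32k - 32) + (120k^2 - 720k + 960)
  k^3 - 10k^2 + 32k - 32 = ((1/120)k - 1/30)(120k^2 - 720k + 960) + (0)
Last nonzero remainder: 120k^2 - 720k + 960. Dividing through by 120 gives the monic gcd k^2 - 6k + 8.

k^2 - 6k + 8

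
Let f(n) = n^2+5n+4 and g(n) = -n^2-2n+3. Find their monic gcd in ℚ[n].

Apply the Euclidean algorithm:
  n^2+5n+4 = (-1)(-n^2-2n+3) + (3n+7)
  -n^2-2n+3 = (-(1/3)n+1/9)(3n+7) + (20/9)
  3n+7 = ((27/20)n+63/20)(20/9) + (0)
The last nonzero remainder is the constant 20/9, so the polynomials are coprime and gcd = 1.

1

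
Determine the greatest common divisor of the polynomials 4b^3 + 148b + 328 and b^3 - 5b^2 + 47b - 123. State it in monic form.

b^2 - 2b + 41

By polynomial division,
  4b^3 + 148b + 328 = (4)(b^3 - 5b^2 + 47b - 123) + (20b^2 - 40b + 820)
  b^3 - 5b^2 + 47b - 123 = ((1/20)b - 3/20)(20b^2 - 40b + 820) + (0)
Last nonzero remainder: 20b^2 - 40b + 820. Dividing through by 20 gives the monic gcd b^2 - 2b + 41.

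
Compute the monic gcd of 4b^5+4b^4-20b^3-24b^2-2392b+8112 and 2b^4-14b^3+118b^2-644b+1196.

b^2-7b+13

By polynomial division,
  4b^5+4b^4-20b^3-24b^2-2392b+8112 = (2b+16)(2b^4-14b^3+118b^2-644b+1196) + (-32b^3-624b^2+5520b-11024)
  2b^4-14b^3+118b^2-644b+1196 = (-(1/16)b+53/32)(-32b^3-624b^2+5520b-11024) + ((2993/2)b^2-(20951/2)b+38909/2)
  -32b^3-624b^2+5520b-11024 = (-(64/2993)b-1696/2993)((2993/2)b^2-(20951/2)b+38909/2) + (0)
Last nonzero remainder: (2993/2)b^2-(20951/2)b+38909/2. Dividing through by 2993/2 gives the monic gcd b^2-7b+13.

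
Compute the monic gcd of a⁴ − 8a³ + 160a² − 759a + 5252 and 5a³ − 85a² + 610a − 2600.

a² − 7a + 52

Euclidean algorithm in ℚ[a]:
  a⁴ − 8a³ + 160a² − 759a + 5252 = ((1/5)a + 9/5)(5a³ − 85a² + 610a − 2600) + (191a² − 1337a + 9932)
  5a³ − 85a² + 610a − 2600 = ((5/191)a − 50/191)(191a² − 1337a + 9932) + (0)
Last nonzero remainder: 191a² − 1337a + 9932. Dividing through by 191 gives the monic gcd a² − 7a + 52.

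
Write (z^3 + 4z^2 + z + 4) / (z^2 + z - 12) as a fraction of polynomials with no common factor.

(z^2 + 1)/(z - 3)

By polynomial division,
  z^3 + 4z^2 + z + 4 = (z + 3)(z^2 + z - 12) + (10z + 40)
  z^2 + z - 12 = ((1/10)z - 3/10)(10z + 40) + (0)
Last nonzero remainder: 10z + 40. Dividing through by 10 gives the monic gcd z + 4.
Cancel z + 4 from numerator and denominator to get the reduced form.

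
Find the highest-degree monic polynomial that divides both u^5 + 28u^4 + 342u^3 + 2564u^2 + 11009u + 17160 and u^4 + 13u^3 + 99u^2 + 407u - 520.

u^3 + 14u^2 + 113u + 520

By polynomial division,
  u^5 + 28u^4 + 342u^3 + 2564u^2 + 11009u + 17160 = (u + 15)(u^4 + 13u^3 + 99u^2 + 407u - 520) + (48u^3 + 672u^2 + 5424u + 24960)
  u^4 + 13u^3 + 99u^2 + 407u - 520 = ((1/48)u - 1/48)(48u^3 + 672u^2 + 5424u + 24960) + (0)
Last nonzero remainder: 48u^3 + 672u^2 + 5424u + 24960. Dividing through by 48 gives the monic gcd u^3 + 14u^2 + 113u + 520.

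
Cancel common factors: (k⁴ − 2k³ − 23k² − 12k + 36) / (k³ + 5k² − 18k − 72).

Apply the Euclidean algorithm:
  k⁴ − 2k³ − 23k² − 12k + 36 = (k − 7)(k³ + 5k² − 18k − 72) + (30k² − 66k − 468)
  k³ + 5k² − 18k − 72 = ((1/30)k + 6/25)(30k² − 66k − 468) + ((336/25)k + 1008/25)
  30k² − 66k − 468 = ((125/56)k − 325/28)((336/25)k + 1008/25) + (0)
Last nonzero remainder: (336/25)k + 1008/25. Dividing through by 336/25 gives the monic gcd k + 3.
Cancel k + 3 from numerator and denominator to get the reduced form.

(k³ − 5k² − 8k + 12)/(k² + 2k − 24)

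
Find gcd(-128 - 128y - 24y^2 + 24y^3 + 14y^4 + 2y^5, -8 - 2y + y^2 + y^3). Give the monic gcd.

-8 - 2y + y^2 + y^3

Apply the Euclidean algorithm:
  2y^5 + 14y^4 + 24y^3 - 24y^2 - 128y - 128 = (2y^2 + 12y + 16)(y^3 + y^2 - 2y - 8) + (0)
The last nonzero remainder y^3 + y^2 - 2y - 8 is already monic.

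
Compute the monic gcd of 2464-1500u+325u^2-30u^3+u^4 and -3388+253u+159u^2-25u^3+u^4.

77-18u+u^2

By polynomial division,
  u^4-30u^3+325u^2-1500u+2464 = (u^4-25u^3+159u^2+253u-3388) + (-5u^3+166u^2-1753u+5852)
  u^4-25u^3+159u^2+253u-3388 = (-(1/5)u-41/25)(-5u^3+166u^2-1753u+5852) + ((2016/25)u^2-(36288/25)u+155232/25)
  -5u^3+166u^2-1753u+5852 = (-(125/2016)u+475/504)((2016/25)u^2-(36288/25)u+155232/25) + (0)
Last nonzero remainder: (2016/25)u^2-(36288/25)u+155232/25. Dividing through by 2016/25 gives the monic gcd u^2-18u+77.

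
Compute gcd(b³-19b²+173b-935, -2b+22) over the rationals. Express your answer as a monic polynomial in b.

b-11

By polynomial division,
  b³-19b²+173b-935 = (-(1/2)b²+4b-85/2)(-2b+22) + (0)
Last nonzero remainder: -2b+22. Dividing through by -2 gives the monic gcd b-11.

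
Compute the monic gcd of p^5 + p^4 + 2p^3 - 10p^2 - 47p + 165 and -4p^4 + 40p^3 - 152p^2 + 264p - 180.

p^2 - 4p + 5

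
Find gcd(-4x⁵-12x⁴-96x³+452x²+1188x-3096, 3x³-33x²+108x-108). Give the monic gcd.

By polynomial division,
  -4x⁵-12x⁴-96x³+452x²+1188x-3096 = (-(4/3)x²-(56/3)x-568/3)(3x³-33x²+108x-108) + (-3924x²+19620x-23544)
  3x³-33x²+108x-108 = (-(1/1308)x+1/218)(-3924x²+19620x-23544) + (0)
Last nonzero remainder: -3924x²+19620x-23544. Dividing through by -3924 gives the monic gcd x²-5x+6.

x²-5x+6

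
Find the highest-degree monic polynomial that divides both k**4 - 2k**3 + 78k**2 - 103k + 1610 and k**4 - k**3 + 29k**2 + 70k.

Repeated division with remainder:
  k**4 - 2k**3 + 78k**2 - 103k + 1610 = (k**4 - k**3 + 29k**2 + 70k) + (-k**3 + 49k**2 - 173k + 1610)
  k**4 - k**3 + 29k**2 + 70k = (-k - 48)(-k**3 + 49k**2 - 173k + 1610) + (2208k**2 - 6624k + 77280)
  -k**3 + 49k**2 - 173k + 1610 = (-(1/2208)k + 1/48)(2208k**2 - 6624k + 77280) + (0)
Last nonzero remainder: 2208k**2 - 6624k + 77280. Dividing through by 2208 gives the monic gcd k**2 - 3k + 35.

k**2 - 3k + 35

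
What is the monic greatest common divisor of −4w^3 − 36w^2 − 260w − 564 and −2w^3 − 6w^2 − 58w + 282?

By polynomial division,
  −4w^3 − 36w^2 − 260w − 564 = (2)(−2w^3 − 6w^2 − 58w + 282) + (−24w^2 − 144w − 1128)
  −2w^3 − 6w^2 − 58w + 282 = ((1/12)w − 1/4)(−24w^2 − 144w − 1128) + (0)
Last nonzero remainder: −24w^2 − 144w − 1128. Dividing through by −24 gives the monic gcd w^2 + 6w + 47.

w^2 + 6w + 47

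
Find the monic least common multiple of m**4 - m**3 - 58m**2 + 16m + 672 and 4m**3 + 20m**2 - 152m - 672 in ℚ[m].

m**6 - 101m**4 + 3124m**2 - 28224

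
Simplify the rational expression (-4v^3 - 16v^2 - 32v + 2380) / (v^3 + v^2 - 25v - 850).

Apply the Euclidean algorithm:
  -4v^3 - 16v^2 - 32v + 2380 = (-4)(v^3 + v^2 - 25v - 850) + (-12v^2 - 132v - 1020)
  v^3 + v^2 - 25v - 850 = (-(1/12)v + 5/6)(-12v^2 - 132v - 1020) + (0)
Last nonzero remainder: -12v^2 - 132v - 1020. Dividing through by -12 gives the monic gcd v^2 + 11v + 85.
Cancel v^2 + 11v + 85 from numerator and denominator to get the reduced form.

(-4v + 28)/(v - 10)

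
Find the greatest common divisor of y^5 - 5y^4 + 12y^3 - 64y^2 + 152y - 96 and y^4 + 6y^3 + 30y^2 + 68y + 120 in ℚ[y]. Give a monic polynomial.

By polynomial division,
  y^5 - 5y^4 + 12y^3 - 64y^2 + 152y - 96 = (y - 11)(y^4 + 6y^3 + 30y^2 + 68y + 120) + (48y^3 + 198y^2 + 780y + 1224)
  y^4 + 6y^3 + 30y^2 + 68y + 120 = ((1/48)y + 5/128)(48y^3 + 198y^2 + 780y + 1224) + ((385/64)y^2 + (385/32)y + 1155/16)
  48y^3 + 198y^2 + 780y + 1224 = ((3072/385)y + 6528/385)((385/64)y^2 + (385/32)y + 1155/16) + (0)
Last nonzero remainder: (385/64)y^2 + (385/32)y + 1155/16. Dividing through by 385/64 gives the monic gcd y^2 + 2y + 12.

y^2 + 2y + 12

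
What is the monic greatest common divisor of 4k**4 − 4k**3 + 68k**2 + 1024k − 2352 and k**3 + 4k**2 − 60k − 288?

k + 6

Euclidean algorithm in ℚ[k]:
  4k**4 − 4k**3 + 68k**2 + 1024k − 2352 = (4k − 20)(k**3 + 4k**2 − 60k − 288) + (388k**2 + 976k − 8112)
  k**3 + 4k**2 − 60k − 288 = ((1/388)k + 36/9409)(388k**2 + 976k − 8112) + (−(402960/9409)k − 2417760/9409)
  388k**2 + 976k − 8112 = (−(912673/100740)k + 1590121/50370)(−(402960/9409)k − 2417760/9409) + (0)
Last nonzero remainder: −(402960/9409)k − 2417760/9409. Dividing through by −402960/9409 gives the monic gcd k + 6.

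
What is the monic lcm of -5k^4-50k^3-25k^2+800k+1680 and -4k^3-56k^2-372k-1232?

Euclidean algorithm in ℚ[k]:
  -5k^4-50k^3-25k^2+800k+1680 = ((5/4)k-5)(-4k^3-56k^2-372k-1232) + (160k^2+480k-4480)
  -4k^3-56k^2-372k-1232 = (-(1/40)k-11/40)(160k^2+480k-4480) + (-352k-2464)
  160k^2+480k-4480 = (-(5/11)k+20/11)(-352k-2464) + (0)
Last nonzero remainder: -352k-2464. Dividing through by -352 gives the monic gcd k+7.
Then lcm(f, g) = f·g / gcd(f, g); expanding and making the result monic gives the answer.

k^6+17k^5+119k^4+315k^3-1236k^2-9392k-14784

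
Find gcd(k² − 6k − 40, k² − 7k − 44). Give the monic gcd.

k + 4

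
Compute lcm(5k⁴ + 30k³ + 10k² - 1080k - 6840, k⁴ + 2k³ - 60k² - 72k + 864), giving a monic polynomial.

k⁶ + 8k⁵ - 10k⁴ - 356k³ - 1848k² + 2448k + 32832

Repeated division with remainder:
  5k⁴ + 30k³ + 10k² - 1080k - 6840 = (5)(k⁴ + 2k³ - 60k² - 72k + 864) + (20k³ + 310k² - 720k - 11160)
  k⁴ + 2k³ - 60k² - 72k + 864 = ((1/20)k - 27/40)(20k³ + 310k² - 720k - 11160) + ((741/4)k² - 6669)
  20k³ + 310k² - 720k - 11160 = ((80/741)k + 1240/741)((741/4)k² - 6669) + (0)
Last nonzero remainder: (741/4)k² - 6669. Dividing through by 741/4 gives the monic gcd k² - 36.
Then lcm(f, g) = f·g / gcd(f, g); expanding and making the result monic gives the answer.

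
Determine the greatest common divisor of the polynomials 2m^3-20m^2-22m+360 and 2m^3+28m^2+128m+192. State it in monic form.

m+4

Euclidean algorithm in ℚ[m]:
  2m^3-20m^2-22m+360 = (2m^3+28m^2+128m+192) + (-48m^2-150m+168)
  2m^3+28m^2+128m+192 = (-(1/24)m-29/64)(-48m^2-150m+168) + ((2145/32)m+2145/8)
  -48m^2-150m+168 = (-(512/715)m+448/715)((2145/32)m+2145/8) + (0)
Last nonzero remainder: (2145/32)m+2145/8. Dividing through by 2145/32 gives the monic gcd m+4.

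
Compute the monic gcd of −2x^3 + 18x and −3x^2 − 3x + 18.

x + 3

By polynomial division,
  −2x^3 + 18x = ((2/3)x − 2/3)(−3x^2 − 3x + 18) + (4x + 12)
  −3x^2 − 3x + 18 = (−(3/4)x + 3/2)(4x + 12) + (0)
Last nonzero remainder: 4x + 12. Dividing through by 4 gives the monic gcd x + 3.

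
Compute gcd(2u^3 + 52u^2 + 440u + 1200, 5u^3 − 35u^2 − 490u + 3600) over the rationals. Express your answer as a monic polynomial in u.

Euclidean algorithm in ℚ[u]:
  2u^3 + 52u^2 + 440u + 1200 = (2/5)(5u^3 − 35u^2 − 490u + 3600) + (66u^2 + 636u − 240)
  5u^3 − 35u^2 − 490u + 3600 = ((5/66)u − 305/242)(66u^2 + 636u − 240) + ((39900/121)u + 399000/121)
  66u^2 + 636u − 240 = ((1331/6650)u − 242/3325)((39900/121)u + 399000/121) + (0)
Last nonzero remainder: (39900/121)u + 399000/121. Dividing through by 39900/121 gives the monic gcd u + 10.

u + 10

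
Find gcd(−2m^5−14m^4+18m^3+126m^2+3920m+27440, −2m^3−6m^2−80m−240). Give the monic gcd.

Apply the Euclidean algorithm:
  −2m^5−14m^4+18m^3+126m^2+3920m+27440 = (m^2+4m−61)(−2m^3−6m^2−80m−240) + (320m^2+12800)
  −2m^3−6m^2−80m−240 = (−(1/160)m−3/160)(320m^2+12800) + (0)
Last nonzero remainder: 320m^2+12800. Dividing through by 320 gives the monic gcd m^2+40.

m^2+40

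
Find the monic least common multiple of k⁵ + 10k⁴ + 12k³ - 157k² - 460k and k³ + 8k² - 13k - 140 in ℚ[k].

k⁶ + 17k⁵ + 82k⁴ - 73k³ - 1559k² - 3220k

Repeated division with remainder:
  k⁵ + 10k⁴ + 12k³ - 157k² - 460k = (k² + 2k + 9)(k³ + 8k² - 13k - 140) + (-63k² - 63k + 1260)
  k³ + 8k² - 13k - 140 = (-(1/63)k - 1/9)(-63k² - 63k + 1260) + (0)
Last nonzero remainder: -63k² - 63k + 1260. Dividing through by -63 gives the monic gcd k² + k - 20.
Then lcm(f, g) = f·g / gcd(f, g); expanding and making the result monic gives the answer.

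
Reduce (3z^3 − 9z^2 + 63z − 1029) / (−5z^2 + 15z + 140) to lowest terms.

Repeated division with remainder:
  3z^3 − 9z^2 + 63z − 1029 = (−(3/5)z)(−5z^2 + 15z + 140) + (147z − 1029)
  −5z^2 + 15z + 140 = (−(5/147)z − 20/147)(147z − 1029) + (0)
Last nonzero remainder: 147z − 1029. Dividing through by 147 gives the monic gcd z − 7.
Cancel z − 7 from numerator and denominator to get the reduced form.

(−3z^2 − 12z − 147)/(5z + 20)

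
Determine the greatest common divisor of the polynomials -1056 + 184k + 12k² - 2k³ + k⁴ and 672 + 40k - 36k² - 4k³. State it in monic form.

Euclidean algorithm in ℚ[k]:
  k⁴ - 2k³ + 12k² + 184k - 1056 = (-(1/4)k + 11/4)(-4k³ - 36k² + 40k + 672) + (121k² + 242k - 2904)
  -4k³ - 36k² + 40k + 672 = (-(4/121)k - 28/121)(121k² + 242k - 2904) + (0)
Last nonzero remainder: 121k² + 242k - 2904. Dividing through by 121 gives the monic gcd k² + 2k - 24.

-24 + 2k + k²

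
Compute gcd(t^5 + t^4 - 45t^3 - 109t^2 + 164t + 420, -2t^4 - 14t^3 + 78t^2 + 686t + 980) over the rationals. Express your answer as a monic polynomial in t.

t^3 - 39t - 70

Repeated division with remainder:
  t^5 + t^4 - 45t^3 - 109t^2 + 164t + 420 = (-(1/2)t + 3)(-2t^4 - 14t^3 + 78t^2 + 686t + 980) + (36t^3 - 1404t - 2520)
  -2t^4 - 14t^3 + 78t^2 + 686t + 980 = (-(1/18)t - 7/18)(36t^3 - 1404t - 2520) + (0)
Last nonzero remainder: 36t^3 - 1404t - 2520. Dividing through by 36 gives the monic gcd t^3 - 39t - 70.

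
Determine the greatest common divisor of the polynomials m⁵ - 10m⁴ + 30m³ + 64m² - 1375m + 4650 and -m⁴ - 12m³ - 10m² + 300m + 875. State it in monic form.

By polynomial division,
  m⁵ - 10m⁴ + 30m³ + 64m² - 1375m + 4650 = (-m + 22)(-m⁴ - 12m³ - 10m² + 300m + 875) + (284m³ + 584m² - 7100m - 14600)
  -m⁴ - 12m³ - 10m² + 300m + 875 = (-(1/284)m - 353/10082)(284m³ + 584m² - 7100m - 14600) + (-(73359/5041)m² + 1833975/5041)
  284m³ + 584m² - 7100m - 14600 = (-(1431644/73359)m - 2943944/73359)(-(73359/5041)m² + 1833975/5041) + (0)
Last nonzero remainder: -(73359/5041)m² + 1833975/5041. Dividing through by -73359/5041 gives the monic gcd m² - 25.

m² - 25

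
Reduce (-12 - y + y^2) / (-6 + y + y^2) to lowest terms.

Euclidean algorithm in ℚ[y]:
  y^2 - y - 12 = (y^2 + y - 6) + (-2y - 6)
  y^2 + y - 6 = (-(1/2)y + 1)(-2y - 6) + (0)
Last nonzero remainder: -2y - 6. Dividing through by -2 gives the monic gcd y + 3.
Cancel y + 3 from numerator and denominator to get the reduced form.

(-4 + y)/(-2 + y)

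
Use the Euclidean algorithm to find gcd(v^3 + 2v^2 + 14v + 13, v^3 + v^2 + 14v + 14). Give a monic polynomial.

Repeated division with remainder:
  v^3 + 2v^2 + 14v + 13 = (v^3 + v^2 + 14v + 14) + (v^2 - 1)
  v^3 + v^2 + 14v + 14 = (v + 1)(v^2 - 1) + (15v + 15)
  v^2 - 1 = ((1/15)v - 1/15)(15v + 15) + (0)
Last nonzero remainder: 15v + 15. Dividing through by 15 gives the monic gcd v + 1.

v + 1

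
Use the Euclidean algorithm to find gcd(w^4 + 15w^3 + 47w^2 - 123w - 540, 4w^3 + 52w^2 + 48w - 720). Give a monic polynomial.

w - 3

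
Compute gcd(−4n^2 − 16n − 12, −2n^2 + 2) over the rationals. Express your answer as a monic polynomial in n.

Repeated division with remainder:
  −4n^2 − 16n − 12 = (2)(−2n^2 + 2) + (−16n − 16)
  −2n^2 + 2 = ((1/8)n − 1/8)(−16n − 16) + (0)
Last nonzero remainder: −16n − 16. Dividing through by −16 gives the monic gcd n + 1.

n + 1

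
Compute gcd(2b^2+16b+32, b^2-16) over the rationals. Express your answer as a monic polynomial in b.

b+4

By polynomial division,
  2b^2+16b+32 = (2)(b^2-16) + (16b+64)
  b^2-16 = ((1/16)b-1/4)(16b+64) + (0)
Last nonzero remainder: 16b+64. Dividing through by 16 gives the monic gcd b+4.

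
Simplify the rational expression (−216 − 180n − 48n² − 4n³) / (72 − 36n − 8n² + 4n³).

By polynomial division,
  −4n³ − 48n² − 180n − 216 = (−1)(4n³ − 8n² − 36n + 72) + (−56n² − 216n − 144)
  4n³ − 8n² − 36n + 72 = (−(1/14)n + 41/98)(−56n² − 216n − 144) + ((2160/49)n + 6480/49)
  −56n² − 216n − 144 = (−(343/270)n − 49/45)((2160/49)n + 6480/49) + (0)
Last nonzero remainder: (2160/49)n + 6480/49. Dividing through by 2160/49 gives the monic gcd n + 3.
Cancel n + 3 from numerator and denominator to get the reduced form.

(−18 − 9n − n²)/(6 − 5n + n²)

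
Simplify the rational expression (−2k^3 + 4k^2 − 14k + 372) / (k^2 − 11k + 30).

(−2k^2 − 8k − 62)/(k − 5)

Euclidean algorithm in ℚ[k]:
  −2k^3 + 4k^2 − 14k + 372 = (−2k − 18)(k^2 − 11k + 30) + (−152k + 912)
  k^2 − 11k + 30 = (−(1/152)k + 5/152)(−152k + 912) + (0)
Last nonzero remainder: −152k + 912. Dividing through by −152 gives the monic gcd k − 6.
Cancel k − 6 from numerator and denominator to get the reduced form.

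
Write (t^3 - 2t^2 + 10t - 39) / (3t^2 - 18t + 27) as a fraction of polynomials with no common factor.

Apply the Euclidean algorithm:
  t^3 - 2t^2 + 10t - 39 = ((1/3)t + 4/3)(3t^2 - 18t + 27) + (25t - 75)
  3t^2 - 18t + 27 = ((3/25)t - 9/25)(25t - 75) + (0)
Last nonzero remainder: 25t - 75. Dividing through by 25 gives the monic gcd t - 3.
Cancel t - 3 from numerator and denominator to get the reduced form.

(t^2 + t + 13)/(3t - 9)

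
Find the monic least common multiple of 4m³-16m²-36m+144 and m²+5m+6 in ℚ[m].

Repeated division with remainder:
  4m³-16m²-36m+144 = (4m-36)(m²+5m+6) + (120m+360)
  m²+5m+6 = ((1/120)m+1/60)(120m+360) + (0)
Last nonzero remainder: 120m+360. Dividing through by 120 gives the monic gcd m+3.
Then lcm(f, g) = f·g / gcd(f, g); expanding and making the result monic gives the answer.

m⁴-2m³-17m²+18m+72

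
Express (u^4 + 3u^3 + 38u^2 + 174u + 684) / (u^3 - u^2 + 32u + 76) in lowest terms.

(u^2 + 6u + 18)/(u + 2)

Apply the Euclidean algorithm:
  u^4 + 3u^3 + 38u^2 + 174u + 684 = (u + 4)(u^3 - u^2 + 32u + 76) + (10u^2 - 30u + 380)
  u^3 - u^2 + 32u + 76 = ((1/10)u + 1/5)(10u^2 - 30u + 380) + (0)
Last nonzero remainder: 10u^2 - 30u + 380. Dividing through by 10 gives the monic gcd u^2 - 3u + 38.
Cancel u^2 - 3u + 38 from numerator and denominator to get the reduced form.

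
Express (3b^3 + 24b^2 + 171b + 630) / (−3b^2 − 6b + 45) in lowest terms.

(−b^2 − 3b − 42)/(b − 3)

By polynomial division,
  3b^3 + 24b^2 + 171b + 630 = (−b − 6)(−3b^2 − 6b + 45) + (180b + 900)
  −3b^2 − 6b + 45 = (−(1/60)b + 1/20)(180b + 900) + (0)
Last nonzero remainder: 180b + 900. Dividing through by 180 gives the monic gcd b + 5.
Cancel b + 5 from numerator and denominator to get the reduced form.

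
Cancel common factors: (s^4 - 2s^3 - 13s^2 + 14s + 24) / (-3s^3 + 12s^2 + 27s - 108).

(-s^2 + s + 2)/(3s - 9)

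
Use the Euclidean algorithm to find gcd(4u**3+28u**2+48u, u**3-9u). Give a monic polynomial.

u**2+3u

Euclidean algorithm in ℚ[u]:
  4u**3+28u**2+48u = (4)(u**3-9u) + (28u**2+84u)
  u**3-9u = ((1/28)u-3/28)(28u**2+84u) + (0)
Last nonzero remainder: 28u**2+84u. Dividing through by 28 gives the monic gcd u**2+3u.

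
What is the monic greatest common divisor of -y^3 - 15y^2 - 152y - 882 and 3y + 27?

y + 9

Apply the Euclidean algorithm:
  -y^3 - 15y^2 - 152y - 882 = (-(1/3)y^2 - 2y - 98/3)(3y + 27) + (0)
Last nonzero remainder: 3y + 27. Dividing through by 3 gives the monic gcd y + 9.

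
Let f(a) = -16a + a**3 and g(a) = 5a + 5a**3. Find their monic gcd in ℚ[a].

a

Repeated division with remainder:
  a**3 - 16a = (1/5)(5a**3 + 5a) + (-17a)
  5a**3 + 5a = (-(5/17)a**2 - 5/17)(-17a) + (0)
Last nonzero remainder: -17a. Dividing through by -17 gives the monic gcd a.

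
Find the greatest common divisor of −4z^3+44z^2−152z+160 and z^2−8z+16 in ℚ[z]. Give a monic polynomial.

Euclidean algorithm in ℚ[z]:
  −4z^3+44z^2−152z+160 = (−4z+12)(z^2−8z+16) + (8z−32)
  z^2−8z+16 = ((1/8)z−1/2)(8z−32) + (0)
Last nonzero remainder: 8z−32. Dividing through by 8 gives the monic gcd z−4.

z−4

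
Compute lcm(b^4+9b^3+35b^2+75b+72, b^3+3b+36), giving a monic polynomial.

b^6+6b^5+20b^4+78b^3+267b^2+684b+864

Apply the Euclidean algorithm:
  b^4+9b^3+35b^2+75b+72 = (b+9)(b^3+3b+36) + (32b^2+12b−252)
  b^3+3b+36 = ((1/32)b−3/256)(32b^2+12b−252) + ((705/64)b+2115/64)
  32b^2+12b−252 = ((2048/705)b−1792/235)((705/64)b+2115/64) + (0)
Last nonzero remainder: (705/64)b+2115/64. Dividing through by 705/64 gives the monic gcd b+3.
Then lcm(f, g) = f·g / gcd(f, g); expanding and making the result monic gives the answer.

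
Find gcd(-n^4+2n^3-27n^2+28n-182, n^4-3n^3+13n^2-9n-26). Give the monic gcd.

Repeated division with remainder:
  -n^4+2n^3-27n^2+28n-182 = (-1)(n^4-3n^3+13n^2-9n-26) + (-n^3-14n^2+19n-208)
  n^4-3n^3+13n^2-9n-26 = (-n+17)(-n^3-14n^2+19n-208) + (270n^2-540n+3510)
  -n^3-14n^2+19n-208 = (-(1/270)n-8/135)(270n^2-540n+3510) + (0)
Last nonzero remainder: 270n^2-540n+3510. Dividing through by 270 gives the monic gcd n^2-2n+13.

n^2-2n+13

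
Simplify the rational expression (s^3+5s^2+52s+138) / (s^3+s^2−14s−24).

(s^2+2s+46)/(s^2−2s−8)

Euclidean algorithm in ℚ[s]:
  s^3+5s^2+52s+138 = (s^3+s^2−14s−24) + (4s^2+66s+162)
  s^3+s^2−14s−24 = ((1/4)s−31/8)(4s^2+66s+162) + ((805/4)s+2415/4)
  4s^2+66s+162 = ((16/805)s+216/805)((805/4)s+2415/4) + (0)
Last nonzero remainder: (805/4)s+2415/4. Dividing through by 805/4 gives the monic gcd s+3.
Cancel s+3 from numerator and denominator to get the reduced form.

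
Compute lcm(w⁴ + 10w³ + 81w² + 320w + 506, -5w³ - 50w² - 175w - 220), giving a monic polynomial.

w⁵ + 14w⁴ + 121w³ + 644w² + 1786w + 2024

Repeated division with remainder:
  w⁴ + 10w³ + 81w² + 320w + 506 = (-(1/5)w)(-5w³ - 50w² - 175w - 220) + (46w² + 276w + 506)
  -5w³ - 50w² - 175w - 220 = (-(5/46)w - 10/23)(46w² + 276w + 506) + (0)
Last nonzero remainder: 46w² + 276w + 506. Dividing through by 46 gives the monic gcd w² + 6w + 11.
Then lcm(f, g) = f·g / gcd(f, g); expanding and making the result monic gives the answer.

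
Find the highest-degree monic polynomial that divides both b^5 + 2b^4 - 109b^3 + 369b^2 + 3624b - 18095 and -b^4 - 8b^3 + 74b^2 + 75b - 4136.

Apply the Euclidean algorithm:
  b^5 + 2b^4 - 109b^3 + 369b^2 + 3624b - 18095 = (-b + 6)(-b^4 - 8b^3 + 74b^2 + 75b - 4136) + (13b^3 - 962b + 6721)
  -b^4 - 8b^3 + 74b^2 + 75b - 4136 = (-(1/13)b - 8/13)(13b^3 - 962b + 6721) + (0)
Last nonzero remainder: 13b^3 - 962b + 6721. Dividing through by 13 gives the monic gcd b^3 - 74b + 517.

b^3 - 74b + 517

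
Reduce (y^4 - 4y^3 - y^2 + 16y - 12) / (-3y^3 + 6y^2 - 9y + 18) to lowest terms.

(-y^3 + 2y^2 + 5y - 6)/(3y^2 + 9)

By polynomial division,
  y^4 - 4y^3 - y^2 + 16y - 12 = (-(1/3)y + 2/3)(-3y^3 + 6y^2 - 9y + 18) + (-8y^2 + 28y - 24)
  -3y^3 + 6y^2 - 9y + 18 = ((3/8)y + 9/16)(-8y^2 + 28y - 24) + (-(63/4)y + 63/2)
  -8y^2 + 28y - 24 = ((32/63)y - 16/21)(-(63/4)y + 63/2) + (0)
Last nonzero remainder: -(63/4)y + 63/2. Dividing through by -63/4 gives the monic gcd y - 2.
Cancel y - 2 from numerator and denominator to get the reduced form.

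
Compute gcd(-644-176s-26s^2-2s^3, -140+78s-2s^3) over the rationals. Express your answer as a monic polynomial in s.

7+s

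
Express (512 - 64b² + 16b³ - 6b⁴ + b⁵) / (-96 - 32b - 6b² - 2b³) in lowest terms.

Repeated division with remainder:
  b⁵ - 6b⁴ + 16b³ - 64b² + 512 = (-(1/2)b² + (9/2)b - 27/2)(-2b³ - 6b² - 32b - 96) + (-49b² - 784)
  -2b³ - 6b² - 32b - 96 = ((2/49)b + 6/49)(-49b² - 784) + (0)
Last nonzero remainder: -49b² - 784. Dividing through by -49 gives the monic gcd b² + 16.
Cancel b² + 16 from numerator and denominator to get the reduced form.

(-32 + 6b² - b³)/(6 + 2b)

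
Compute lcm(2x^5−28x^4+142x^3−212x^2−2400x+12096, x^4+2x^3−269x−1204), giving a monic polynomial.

x^7−9x^6+44x^5−353x^4+1323x^3−4510x^2−21360x+260064

Euclidean algorithm in ℚ[x]:
  2x^5−28x^4+142x^3−212x^2−2400x+12096 = (2x−32)(x^4+2x^3−269x−1204) + (206x^3+326x^2−8600x−26432)
  x^4+2x^3−269x−1204 = ((1/206)x+43/21218)(206x^3+326x^2−8600x−26432) + ((435891/10609)x^2−(1307673/10609)x−12204948/10609)
  206x^3+326x^2−8600x−26432 = ((2185454/435891)x+10014896/435891)((435891/10609)x^2−(1307673/10609)x−12204948/10609) + (0)
Last nonzero remainder: (435891/10609)x^2−(1307673/10609)x−12204948/10609. Dividing through by 435891/10609 gives the monic gcd x^2−3x−28.
Then lcm(f, g) = f·g / gcd(f, g); expanding and making the result monic gives the answer.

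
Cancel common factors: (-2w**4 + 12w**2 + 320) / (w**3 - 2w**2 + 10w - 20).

(-2w**2 + 32)/(w - 2)

Apply the Euclidean algorithm:
  -2w**4 + 12w**2 + 320 = (-2w - 4)(w**3 - 2w**2 + 10w - 20) + (24w**2 + 240)
  w**3 - 2w**2 + 10w - 20 = ((1/24)w - 1/12)(24w**2 + 240) + (0)
Last nonzero remainder: 24w**2 + 240. Dividing through by 24 gives the monic gcd w**2 + 10.
Cancel w**2 + 10 from numerator and denominator to get the reduced form.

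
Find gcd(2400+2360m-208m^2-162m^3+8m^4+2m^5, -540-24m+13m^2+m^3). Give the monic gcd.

-60+4m+m^2

Apply the Euclidean algorithm:
  2m^5+8m^4-162m^3-208m^2+2360m+2400 = (2m^2-18m+120)(m^3+13m^2-24m-540) + (-1120m^2-4480m+67200)
  m^3+13m^2-24m-540 = (-(1/1120)m-9/1120)(-1120m^2-4480m+67200) + (0)
Last nonzero remainder: -1120m^2-4480m+67200. Dividing through by -1120 gives the monic gcd m^2+4m-60.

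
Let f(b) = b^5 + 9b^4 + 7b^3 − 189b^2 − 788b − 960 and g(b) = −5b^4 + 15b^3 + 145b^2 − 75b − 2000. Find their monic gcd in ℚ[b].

Euclidean algorithm in ℚ[b]:
  b^5 + 9b^4 + 7b^3 − 189b^2 − 788b − 960 = (−(1/5)b − 12/5)(−5b^4 + 15b^3 + 145b^2 − 75b − 2000) + (72b^3 + 144b^2 − 1368b − 5760)
  −5b^4 + 15b^3 + 145b^2 − 75b − 2000 = (−(5/72)b + 25/72)(72b^3 + 144b^2 − 1368b − 5760) + (0)
Last nonzero remainder: 72b^3 + 144b^2 − 1368b − 5760. Dividing through by 72 gives the monic gcd b^3 + 2b^2 − 19b − 80.

b^3 + 2b^2 − 19b − 80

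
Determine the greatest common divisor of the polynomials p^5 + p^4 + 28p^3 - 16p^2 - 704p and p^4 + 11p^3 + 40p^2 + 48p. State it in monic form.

p^2 + 4p

Apply the Euclidean algorithm:
  p^5 + p^4 + 28p^3 - 16p^2 - 704p = (p - 10)(p^4 + 11p^3 + 40p^2 + 48p) + (98p^3 + 336p^2 - 224p)
  p^4 + 11p^3 + 40p^2 + 48p = ((1/98)p + 53/686)(98p^3 + 336p^2 - 224p) + ((800/49)p^2 + (3200/49)p)
  98p^3 + 336p^2 - 224p = ((2401/400)p - 343/100)((800/49)p^2 + (3200/49)p) + (0)
Last nonzero remainder: (800/49)p^2 + (3200/49)p. Dividing through by 800/49 gives the monic gcd p^2 + 4p.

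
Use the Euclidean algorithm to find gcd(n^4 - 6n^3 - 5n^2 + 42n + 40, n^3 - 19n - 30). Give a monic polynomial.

n^2 - 3n - 10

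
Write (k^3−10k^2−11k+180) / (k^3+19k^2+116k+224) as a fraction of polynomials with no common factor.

(k^2−14k+45)/(k^2+15k+56)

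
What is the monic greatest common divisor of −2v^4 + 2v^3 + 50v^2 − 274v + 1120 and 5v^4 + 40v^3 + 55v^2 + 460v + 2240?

v^3 + 4v^2 − 5v + 112

Apply the Euclidean algorithm:
  −2v^4 + 2v^3 + 50v^2 − 274v + 1120 = (−2/5)(5v^4 + 40v^3 + 55v^2 + 460v + 2240) + (18v^3 + 72v^2 − 90v + 2016)
  5v^4 + 40v^3 + 55v^2 + 460v + 2240 = ((5/18)v + 10/9)(18v^3 + 72v^2 − 90v + 2016) + (0)
Last nonzero remainder: 18v^3 + 72v^2 − 90v + 2016. Dividing through by 18 gives the monic gcd v^3 + 4v^2 − 5v + 112.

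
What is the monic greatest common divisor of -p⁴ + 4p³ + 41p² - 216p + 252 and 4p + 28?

p + 7

Euclidean algorithm in ℚ[p]:
  -p⁴ + 4p³ + 41p² - 216p + 252 = (-(1/4)p³ + (11/4)p² - 9p + 9)(4p + 28) + (0)
Last nonzero remainder: 4p + 28. Dividing through by 4 gives the monic gcd p + 7.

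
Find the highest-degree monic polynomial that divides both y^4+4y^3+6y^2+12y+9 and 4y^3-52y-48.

Apply the Euclidean algorithm:
  y^4+4y^3+6y^2+12y+9 = ((1/4)y+1)(4y^3-52y-48) + (19y^2+76y+57)
  4y^3-52y-48 = ((4/19)y-16/19)(19y^2+76y+57) + (0)
Last nonzero remainder: 19y^2+76y+57. Dividing through by 19 gives the monic gcd y^2+4y+3.

y^2+4y+3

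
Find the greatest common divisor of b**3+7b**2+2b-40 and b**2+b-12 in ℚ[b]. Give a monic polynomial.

b+4

By polynomial division,
  b**3+7b**2+2b-40 = (b+6)(b**2+b-12) + (8b+32)
  b**2+b-12 = ((1/8)b-3/8)(8b+32) + (0)
Last nonzero remainder: 8b+32. Dividing through by 8 gives the monic gcd b+4.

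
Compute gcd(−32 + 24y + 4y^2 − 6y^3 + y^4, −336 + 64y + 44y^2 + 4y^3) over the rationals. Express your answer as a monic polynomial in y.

Apply the Euclidean algorithm:
  y^4 − 6y^3 + 4y^2 + 24y − 32 = ((1/4)y − 17/4)(4y^3 + 44y^2 + 64y − 336) + (175y^2 + 380y − 1460)
  4y^3 + 44y^2 + 64y − 336 = ((4/175)y + 1236/6125)(175y^2 + 380y − 1460) + ((25344/1225)y − 50688/1225)
  175y^2 + 380y − 1460 = ((214375/25344)y + 447125/12672)((25344/1225)y − 50688/1225) + (0)
Last nonzero remainder: (25344/1225)y − 50688/1225. Dividing through by 25344/1225 gives the monic gcd y − 2.

−2 + y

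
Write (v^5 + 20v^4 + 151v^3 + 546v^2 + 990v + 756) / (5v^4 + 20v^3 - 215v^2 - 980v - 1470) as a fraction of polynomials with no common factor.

(v^2 + 9v + 18)/(5v - 35)

By polynomial division,
  v^5 + 20v^4 + 151v^3 + 546v^2 + 990v + 756 = ((1/5)v + 16/5)(5v^4 + 20v^3 - 215v^2 - 980v - 1470) + (130v^3 + 1430v^2 + 4420v + 5460)
  5v^4 + 20v^3 - 215v^2 - 980v - 1470 = ((1/26)v - 7/26)(130v^3 + 1430v^2 + 4420v + 5460) + (0)
Last nonzero remainder: 130v^3 + 1430v^2 + 4420v + 5460. Dividing through by 130 gives the monic gcd v^3 + 11v^2 + 34v + 42.
Cancel v^3 + 11v^2 + 34v + 42 from numerator and denominator to get the reduced form.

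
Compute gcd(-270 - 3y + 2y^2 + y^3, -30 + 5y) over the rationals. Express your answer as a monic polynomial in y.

-6 + y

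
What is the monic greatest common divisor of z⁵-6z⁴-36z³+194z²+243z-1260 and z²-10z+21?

z²-10z+21

Euclidean algorithm in ℚ[z]:
  z⁵-6z⁴-36z³+194z²+243z-1260 = (z³+4z²-17z-60)(z²-10z+21) + (0)
The last nonzero remainder z²-10z+21 is already monic.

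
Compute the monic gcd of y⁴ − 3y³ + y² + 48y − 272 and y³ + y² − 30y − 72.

y + 4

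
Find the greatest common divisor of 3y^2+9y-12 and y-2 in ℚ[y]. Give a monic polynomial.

Euclidean algorithm in ℚ[y]:
  3y^2+9y-12 = (3y+15)(y-2) + (18)
  y-2 = ((1/18)y-1/9)(18) + (0)
The last nonzero remainder is the constant 18, so the polynomials are coprime and gcd = 1.

1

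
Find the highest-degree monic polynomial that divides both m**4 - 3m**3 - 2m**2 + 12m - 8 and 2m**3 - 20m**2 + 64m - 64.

m - 2

Euclidean algorithm in ℚ[m]:
  m**4 - 3m**3 - 2m**2 + 12m - 8 = ((1/2)m + 7/2)(2m**3 - 20m**2 + 64m - 64) + (36m**2 - 180m + 216)
  2m**3 - 20m**2 + 64m - 64 = ((1/18)m - 5/18)(36m**2 - 180m + 216) + (2m - 4)
  36m**2 - 180m + 216 = (18m - 54)(2m - 4) + (0)
Last nonzero remainder: 2m - 4. Dividing through by 2 gives the monic gcd m - 2.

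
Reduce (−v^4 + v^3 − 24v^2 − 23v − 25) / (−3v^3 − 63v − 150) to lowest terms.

(v^2 + v + 1)/(3v + 6)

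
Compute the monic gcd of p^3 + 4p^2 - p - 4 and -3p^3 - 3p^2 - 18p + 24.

p - 1

Repeated division with remainder:
  p^3 + 4p^2 - p - 4 = (-1/3)(-3p^3 - 3p^2 - 18p + 24) + (3p^2 - 7p + 4)
  -3p^3 - 3p^2 - 18p + 24 = (-p - 10/3)(3p^2 - 7p + 4) + (-(112/3)p + 112/3)
  3p^2 - 7p + 4 = (-(9/112)p + 3/28)(-(112/3)p + 112/3) + (0)
Last nonzero remainder: -(112/3)p + 112/3. Dividing through by -112/3 gives the monic gcd p - 1.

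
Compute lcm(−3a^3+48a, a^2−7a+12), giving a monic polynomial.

a^4−3a^3−16a^2+48a

Repeated division with remainder:
  −3a^3+48a = (−3a−21)(a^2−7a+12) + (−63a+252)
  a^2−7a+12 = (−(1/63)a+1/21)(−63a+252) + (0)
Last nonzero remainder: −63a+252. Dividing through by −63 gives the monic gcd a−4.
Then lcm(f, g) = f·g / gcd(f, g); expanding and making the result monic gives the answer.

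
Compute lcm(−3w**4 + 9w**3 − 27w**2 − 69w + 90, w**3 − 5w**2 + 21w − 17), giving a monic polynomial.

By polynomial division,
  −3w**4 + 9w**3 − 27w**2 − 69w + 90 = (−3w − 6)(w**3 − 5w**2 + 21w − 17) + (6w**2 + 6w − 12)
  w**3 − 5w**2 + 21w − 17 = ((1/6)w − 1)(6w**2 + 6w − 12) + (29w − 29)
  6w**2 + 6w − 12 = ((6/29)w + 12/29)(29w − 29) + (0)
Last nonzero remainder: 29w − 29. Dividing through by 29 gives the monic gcd w − 1.
Then lcm(f, g) = f·g / gcd(f, g); expanding and making the result monic gives the answer.

w**6 − 7w**5 + 38w**4 − 64w**3 + 31w**2 + 511w − 510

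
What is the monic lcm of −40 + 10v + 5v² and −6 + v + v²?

−24 − 2v + 5v² + v³

By polynomial division,
  5v² + 10v − 40 = (5)(v² + v − 6) + (5v − 10)
  v² + v − 6 = ((1/5)v + 3/5)(5v − 10) + (0)
Last nonzero remainder: 5v − 10. Dividing through by 5 gives the monic gcd v − 2.
Then lcm(f, g) = f·g / gcd(f, g); expanding and making the result monic gives the answer.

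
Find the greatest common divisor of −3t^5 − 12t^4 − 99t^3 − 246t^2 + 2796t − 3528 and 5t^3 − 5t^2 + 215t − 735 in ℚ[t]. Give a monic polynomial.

By polynomial division,
  −3t^5 − 12t^4 − 99t^3 − 246t^2 + 2796t − 3528 = (−(3/5)t^2 − 3t + 3)(5t^3 − 5t^2 + 215t − 735) + (−27t^2 − 54t − 1323)
  5t^3 − 5t^2 + 215t − 735 = (−(5/27)t + 5/9)(−27t^2 − 54t − 1323) + (0)
Last nonzero remainder: −27t^2 − 54t − 1323. Dividing through by −27 gives the monic gcd t^2 + 2t + 49.

t^2 + 2t + 49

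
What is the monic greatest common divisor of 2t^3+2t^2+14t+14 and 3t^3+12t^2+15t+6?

Apply the Euclidean algorithm:
  2t^3+2t^2+14t+14 = (2/3)(3t^3+12t^2+15t+6) + (−6t^2+4t+10)
  3t^3+12t^2+15t+6 = (−(1/2)t−7/3)(−6t^2+4t+10) + ((88/3)t+88/3)
  −6t^2+4t+10 = (−(9/44)t+15/44)((88/3)t+88/3) + (0)
Last nonzero remainder: (88/3)t+88/3. Dividing through by 88/3 gives the monic gcd t+1.

t+1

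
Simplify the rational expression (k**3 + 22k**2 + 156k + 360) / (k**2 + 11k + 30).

(k**2 + 16k + 60)/(k + 5)

Euclidean algorithm in ℚ[k]:
  k**3 + 22k**2 + 156k + 360 = (k + 11)(k**2 + 11k + 30) + (5k + 30)
  k**2 + 11k + 30 = ((1/5)k + 1)(5k + 30) + (0)
Last nonzero remainder: 5k + 30. Dividing through by 5 gives the monic gcd k + 6.
Cancel k + 6 from numerator and denominator to get the reduced form.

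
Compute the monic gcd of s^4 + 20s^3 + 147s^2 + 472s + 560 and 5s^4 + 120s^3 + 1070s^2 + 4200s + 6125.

s^2 + 12s + 35

Euclidean algorithm in ℚ[s]:
  s^4 + 20s^3 + 147s^2 + 472s + 560 = (1/5)(5s^4 + 120s^3 + 1070s^2 + 4200s + 6125) + (-4s^3 - 67s^2 - 368s - 665)
  5s^4 + 120s^3 + 1070s^2 + 4200s + 6125 = (-(5/4)s - 145/16)(-4s^3 - 67s^2 - 368s - 665) + ((45/16)s^2 + (135/4)s + 1575/16)
  -4s^3 - 67s^2 - 368s - 665 = (-(64/45)s - 304/45)((45/16)s^2 + (135/4)s + 1575/16) + (0)
Last nonzero remainder: (45/16)s^2 + (135/4)s + 1575/16. Dividing through by 45/16 gives the monic gcd s^2 + 12s + 35.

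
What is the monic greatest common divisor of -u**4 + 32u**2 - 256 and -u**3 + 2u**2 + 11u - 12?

By polynomial division,
  -u**4 + 32u**2 - 256 = (u + 2)(-u**3 + 2u**2 + 11u - 12) + (17u**2 - 10u - 232)
  -u**3 + 2u**2 + 11u - 12 = (-(1/17)u + 24/289)(17u**2 - 10u - 232) + (-(525/289)u + 2100/289)
  17u**2 - 10u - 232 = (-(4913/525)u - 16762/525)(-(525/289)u + 2100/289) + (0)
Last nonzero remainder: -(525/289)u + 2100/289. Dividing through by -525/289 gives the monic gcd u - 4.

u - 4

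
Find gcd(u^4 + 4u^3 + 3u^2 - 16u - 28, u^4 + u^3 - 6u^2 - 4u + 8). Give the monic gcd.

u^2 - 4

Apply the Euclidean algorithm:
  u^4 + 4u^3 + 3u^2 - 16u - 28 = (u^4 + u^3 - 6u^2 - 4u + 8) + (3u^3 + 9u^2 - 12u - 36)
  u^4 + u^3 - 6u^2 - 4u + 8 = ((1/3)u - 2/3)(3u^3 + 9u^2 - 12u - 36) + (4u^2 - 16)
  3u^3 + 9u^2 - 12u - 36 = ((3/4)u + 9/4)(4u^2 - 16) + (0)
Last nonzero remainder: 4u^2 - 16. Dividing through by 4 gives the monic gcd u^2 - 4.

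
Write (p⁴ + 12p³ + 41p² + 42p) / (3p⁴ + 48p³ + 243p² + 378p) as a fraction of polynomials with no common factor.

Euclidean algorithm in ℚ[p]:
  p⁴ + 12p³ + 41p² + 42p = (1/3)(3p⁴ + 48p³ + 243p² + 378p) + (−4p³ − 40p² − 84p)
  3p⁴ + 48p³ + 243p² + 378p = (−(3/4)p − 9/2)(−4p³ − 40p² − 84p) + (0)
Last nonzero remainder: −4p³ − 40p² − 84p. Dividing through by −4 gives the monic gcd p³ + 10p² + 21p.
Cancel p³ + 10p² + 21p from numerator and denominator to get the reduced form.

(p + 2)/(3p + 18)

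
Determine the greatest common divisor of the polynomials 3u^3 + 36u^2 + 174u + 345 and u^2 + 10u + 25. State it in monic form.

u + 5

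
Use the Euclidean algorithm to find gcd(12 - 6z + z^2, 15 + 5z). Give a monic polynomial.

Euclidean algorithm in ℚ[z]:
  z^2 - 6z + 12 = ((1/5)z - 9/5)(5z + 15) + (39)
  5z + 15 = ((5/39)z + 5/13)(39) + (0)
The last nonzero remainder is the constant 39, so the polynomials are coprime and gcd = 1.

1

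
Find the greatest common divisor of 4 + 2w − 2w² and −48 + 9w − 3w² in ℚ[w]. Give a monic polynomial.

1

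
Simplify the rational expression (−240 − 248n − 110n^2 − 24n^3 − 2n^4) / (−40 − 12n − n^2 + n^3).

(−30 − 16n − 2n^2)/(−5 + n)

Apply the Euclidean algorithm:
  −2n^4 − 24n^3 − 110n^2 − 248n − 240 = (−2n − 26)(n^3 − n^2 − 12n − 40) + (−160n^2 − 640n − 1280)
  n^3 − n^2 − 12n − 40 = (−(1/160)n + 1/32)(−160n^2 − 640n − 1280) + (0)
Last nonzero remainder: −160n^2 − 640n − 1280. Dividing through by −160 gives the monic gcd n^2 + 4n + 8.
Cancel n^2 + 4n + 8 from numerator and denominator to get the reduced form.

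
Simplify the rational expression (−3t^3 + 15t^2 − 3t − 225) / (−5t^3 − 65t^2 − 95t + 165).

By polynomial division,
  −3t^3 + 15t^2 − 3t − 225 = (3/5)(−5t^3 − 65t^2 − 95t + 165) + (54t^2 + 54t − 324)
  −5t^3 − 65t^2 − 95t + 165 = (−(5/54)t − 10/9)(54t^2 + 54t − 324) + (−65t − 195)
  54t^2 + 54t − 324 = (−(54/65)t + 108/65)(−65t − 195) + (0)
Last nonzero remainder: −65t − 195. Dividing through by −65 gives the monic gcd t + 3.
Cancel t + 3 from numerator and denominator to get the reduced form.

(3t^2 − 24t + 75)/(5t^2 + 50t − 55)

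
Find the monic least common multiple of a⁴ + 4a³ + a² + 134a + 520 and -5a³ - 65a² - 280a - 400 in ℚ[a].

a⁵ + 8a⁴ + 17a³ + 138a² + 1056a + 2080

Repeated division with remainder:
  a⁴ + 4a³ + a² + 134a + 520 = (-(1/5)a + 9/5)(-5a³ - 65a² - 280a - 400) + (62a² + 558a + 1240)
  -5a³ - 65a² - 280a - 400 = (-(5/62)a - 10/31)(62a² + 558a + 1240) + (0)
Last nonzero remainder: 62a² + 558a + 1240. Dividing through by 62 gives the monic gcd a² + 9a + 20.
Then lcm(f, g) = f·g / gcd(f, g); expanding and making the result monic gives the answer.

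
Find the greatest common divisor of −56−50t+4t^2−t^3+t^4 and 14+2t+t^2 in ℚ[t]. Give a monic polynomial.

Euclidean algorithm in ℚ[t]:
  t^4−t^3+4t^2−50t−56 = (t^2−3t−4)(t^2+2t+14) + (0)
The last nonzero remainder t^2+2t+14 is already monic.

14+2t+t^2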